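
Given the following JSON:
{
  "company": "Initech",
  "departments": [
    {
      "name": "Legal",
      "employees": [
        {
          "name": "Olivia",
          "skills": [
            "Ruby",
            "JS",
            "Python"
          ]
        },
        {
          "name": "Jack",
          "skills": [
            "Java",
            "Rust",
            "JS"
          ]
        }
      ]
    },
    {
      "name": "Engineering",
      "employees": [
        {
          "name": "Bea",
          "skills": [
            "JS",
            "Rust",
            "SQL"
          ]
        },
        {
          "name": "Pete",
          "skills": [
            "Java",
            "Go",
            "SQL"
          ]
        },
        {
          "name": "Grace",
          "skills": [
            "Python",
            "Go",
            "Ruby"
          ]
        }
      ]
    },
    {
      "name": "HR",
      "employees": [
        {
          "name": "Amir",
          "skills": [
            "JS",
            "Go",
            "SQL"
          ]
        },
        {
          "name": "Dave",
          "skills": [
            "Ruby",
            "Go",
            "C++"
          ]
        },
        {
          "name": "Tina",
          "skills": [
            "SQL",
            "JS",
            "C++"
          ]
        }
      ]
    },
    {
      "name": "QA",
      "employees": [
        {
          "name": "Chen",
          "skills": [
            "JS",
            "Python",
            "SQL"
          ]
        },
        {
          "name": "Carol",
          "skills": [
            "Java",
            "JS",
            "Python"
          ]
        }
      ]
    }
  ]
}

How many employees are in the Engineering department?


Path: departments[1].employees
Count: 3

ANSWER: 3


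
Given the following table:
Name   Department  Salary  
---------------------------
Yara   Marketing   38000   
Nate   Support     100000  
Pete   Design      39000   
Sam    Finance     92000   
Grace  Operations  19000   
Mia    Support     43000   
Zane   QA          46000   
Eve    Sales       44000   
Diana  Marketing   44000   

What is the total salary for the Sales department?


Sales department members:
  Eve: 44000
Total = 44000 = 44000

ANSWER: 44000


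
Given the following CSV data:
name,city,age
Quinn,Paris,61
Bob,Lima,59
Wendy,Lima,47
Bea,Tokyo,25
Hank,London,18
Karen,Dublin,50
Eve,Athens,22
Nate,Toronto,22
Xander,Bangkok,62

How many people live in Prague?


Scanning city column for 'Prague':
Total matches: 0

ANSWER: 0


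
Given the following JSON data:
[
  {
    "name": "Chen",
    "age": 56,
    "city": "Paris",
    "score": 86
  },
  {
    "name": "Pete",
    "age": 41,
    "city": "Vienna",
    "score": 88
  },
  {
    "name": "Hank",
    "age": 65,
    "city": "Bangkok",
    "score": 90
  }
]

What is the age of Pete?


Looking up record where name = Pete
Record index: 1
Field 'age' = 41

ANSWER: 41


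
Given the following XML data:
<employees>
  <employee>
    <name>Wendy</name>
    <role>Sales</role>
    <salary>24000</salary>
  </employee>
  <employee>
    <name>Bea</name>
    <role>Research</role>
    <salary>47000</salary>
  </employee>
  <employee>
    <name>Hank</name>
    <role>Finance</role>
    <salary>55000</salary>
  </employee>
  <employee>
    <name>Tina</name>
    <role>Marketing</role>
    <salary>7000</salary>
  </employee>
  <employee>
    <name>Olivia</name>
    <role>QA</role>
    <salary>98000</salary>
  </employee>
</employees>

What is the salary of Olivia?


Searching for <employee> with <name>Olivia</name>
Found at position 5
<salary>98000</salary>

ANSWER: 98000


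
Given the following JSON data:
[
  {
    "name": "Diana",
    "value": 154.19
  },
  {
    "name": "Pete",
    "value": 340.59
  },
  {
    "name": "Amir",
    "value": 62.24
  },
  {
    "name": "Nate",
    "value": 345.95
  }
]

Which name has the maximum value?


Comparing values:
  Diana: 154.19
  Pete: 340.59
  Amir: 62.24
  Nate: 345.95
Maximum: Nate (345.95)

ANSWER: Nate


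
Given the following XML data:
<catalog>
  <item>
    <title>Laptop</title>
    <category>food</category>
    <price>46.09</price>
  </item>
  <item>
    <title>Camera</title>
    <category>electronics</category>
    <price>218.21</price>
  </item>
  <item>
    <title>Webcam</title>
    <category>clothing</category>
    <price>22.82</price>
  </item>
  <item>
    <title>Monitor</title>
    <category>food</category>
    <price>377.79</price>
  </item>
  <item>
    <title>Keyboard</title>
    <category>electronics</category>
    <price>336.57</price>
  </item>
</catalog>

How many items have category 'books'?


Scanning <item> elements for <category>books</category>:
Count: 0

ANSWER: 0


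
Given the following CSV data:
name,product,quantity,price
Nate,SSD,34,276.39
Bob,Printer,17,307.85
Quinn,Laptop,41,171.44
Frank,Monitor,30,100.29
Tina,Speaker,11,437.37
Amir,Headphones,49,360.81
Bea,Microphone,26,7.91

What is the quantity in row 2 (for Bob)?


Row 2: Bob
Column 'quantity' = 17

ANSWER: 17


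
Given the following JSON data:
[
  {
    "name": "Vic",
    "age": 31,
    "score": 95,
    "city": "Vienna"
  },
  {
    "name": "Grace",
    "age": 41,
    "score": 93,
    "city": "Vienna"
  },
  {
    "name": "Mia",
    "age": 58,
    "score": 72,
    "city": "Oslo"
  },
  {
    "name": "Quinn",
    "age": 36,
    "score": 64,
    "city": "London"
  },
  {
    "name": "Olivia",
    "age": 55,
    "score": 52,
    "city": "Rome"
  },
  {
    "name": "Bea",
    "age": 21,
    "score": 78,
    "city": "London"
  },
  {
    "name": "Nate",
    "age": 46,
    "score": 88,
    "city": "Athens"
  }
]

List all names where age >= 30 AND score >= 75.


Checking both conditions:
  Vic (age=31, score=95) -> YES
  Grace (age=41, score=93) -> YES
  Mia (age=58, score=72) -> no
  Quinn (age=36, score=64) -> no
  Olivia (age=55, score=52) -> no
  Bea (age=21, score=78) -> no
  Nate (age=46, score=88) -> YES


ANSWER: Vic, Grace, Nate


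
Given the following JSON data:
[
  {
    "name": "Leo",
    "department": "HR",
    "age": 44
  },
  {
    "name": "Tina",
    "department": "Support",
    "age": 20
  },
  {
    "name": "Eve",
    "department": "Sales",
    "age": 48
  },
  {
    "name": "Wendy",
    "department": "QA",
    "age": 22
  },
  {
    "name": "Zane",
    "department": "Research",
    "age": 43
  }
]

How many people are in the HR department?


Scanning records for department = HR
  Record 0: Leo
Count: 1

ANSWER: 1


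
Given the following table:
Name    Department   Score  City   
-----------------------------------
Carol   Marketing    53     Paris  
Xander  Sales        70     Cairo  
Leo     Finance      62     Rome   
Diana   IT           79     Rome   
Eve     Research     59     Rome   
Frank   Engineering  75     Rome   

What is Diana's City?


Row 4: Diana
City = Rome

ANSWER: Rome


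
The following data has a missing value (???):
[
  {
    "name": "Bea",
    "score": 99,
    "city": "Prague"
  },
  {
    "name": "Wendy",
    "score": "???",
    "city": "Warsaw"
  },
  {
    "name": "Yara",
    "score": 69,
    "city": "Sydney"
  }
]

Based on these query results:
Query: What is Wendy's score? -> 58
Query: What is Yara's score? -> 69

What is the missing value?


The missing value is Wendy's score
From query: Wendy's score = 58

ANSWER: 58


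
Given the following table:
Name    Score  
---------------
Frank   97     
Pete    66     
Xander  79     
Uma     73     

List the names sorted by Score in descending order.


Sorting by Score (descending):
  Frank: 97
  Xander: 79
  Uma: 73
  Pete: 66


ANSWER: Frank, Xander, Uma, Pete


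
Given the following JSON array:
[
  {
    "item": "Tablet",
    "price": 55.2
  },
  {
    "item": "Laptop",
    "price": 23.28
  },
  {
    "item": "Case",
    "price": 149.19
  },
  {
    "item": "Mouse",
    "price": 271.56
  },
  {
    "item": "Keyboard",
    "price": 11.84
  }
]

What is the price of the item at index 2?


Array index 2 -> Case
price = 149.19

ANSWER: 149.19


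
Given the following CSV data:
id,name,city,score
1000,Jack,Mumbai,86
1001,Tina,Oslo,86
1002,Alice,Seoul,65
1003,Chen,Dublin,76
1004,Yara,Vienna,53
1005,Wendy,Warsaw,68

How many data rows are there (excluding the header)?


Counting rows (excluding header):
Header: id,name,city,score
Data rows: 6

ANSWER: 6


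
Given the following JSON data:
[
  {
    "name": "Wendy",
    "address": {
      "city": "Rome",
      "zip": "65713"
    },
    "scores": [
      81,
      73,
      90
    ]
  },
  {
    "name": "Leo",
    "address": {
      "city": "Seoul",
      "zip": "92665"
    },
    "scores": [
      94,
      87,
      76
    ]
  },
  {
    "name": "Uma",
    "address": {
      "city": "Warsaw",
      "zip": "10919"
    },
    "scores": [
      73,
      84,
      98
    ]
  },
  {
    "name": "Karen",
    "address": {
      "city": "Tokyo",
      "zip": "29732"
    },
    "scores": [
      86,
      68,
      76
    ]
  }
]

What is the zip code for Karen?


Path: records[3].address.zip
Value: 29732

ANSWER: 29732


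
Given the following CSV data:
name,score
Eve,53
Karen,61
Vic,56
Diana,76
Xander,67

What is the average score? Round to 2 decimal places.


Scores: 53, 61, 56, 76, 67
Sum = 313
Count = 5
Average = 313 / 5 = 62.60

ANSWER: 62.60


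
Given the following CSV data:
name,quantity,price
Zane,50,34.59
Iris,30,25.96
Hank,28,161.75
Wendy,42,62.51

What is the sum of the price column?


Values in 'price' column:
  Row 1: 34.59
  Row 2: 25.96
  Row 3: 161.75
  Row 4: 62.51
Sum = 34.59 + 25.96 + 161.75 + 62.51 = 284.81

ANSWER: 284.81


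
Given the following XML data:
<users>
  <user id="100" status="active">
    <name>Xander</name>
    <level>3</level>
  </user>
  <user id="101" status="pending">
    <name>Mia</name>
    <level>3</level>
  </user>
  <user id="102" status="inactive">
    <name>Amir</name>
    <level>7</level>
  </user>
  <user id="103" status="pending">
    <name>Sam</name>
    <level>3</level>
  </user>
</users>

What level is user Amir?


Finding user: Amir
<level>7</level>

ANSWER: 7


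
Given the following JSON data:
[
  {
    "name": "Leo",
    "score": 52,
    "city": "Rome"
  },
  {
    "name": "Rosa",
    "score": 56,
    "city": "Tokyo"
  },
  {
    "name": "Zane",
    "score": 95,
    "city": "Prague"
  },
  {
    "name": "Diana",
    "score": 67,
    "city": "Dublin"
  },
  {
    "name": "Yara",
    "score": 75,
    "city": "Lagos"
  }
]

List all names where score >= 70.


Filtering records where score >= 70:
  Leo (score=52) -> no
  Rosa (score=56) -> no
  Zane (score=95) -> YES
  Diana (score=67) -> no
  Yara (score=75) -> YES


ANSWER: Zane, Yara


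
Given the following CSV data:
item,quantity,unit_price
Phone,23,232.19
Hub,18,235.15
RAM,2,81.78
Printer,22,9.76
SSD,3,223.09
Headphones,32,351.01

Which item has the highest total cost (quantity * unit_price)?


Computing row totals:
  Phone: 5340.37
  Hub: 4232.7
  RAM: 163.56
  Printer: 214.72
  SSD: 669.27
  Headphones: 11232.32
Maximum: Headphones (11232.32)

ANSWER: Headphones


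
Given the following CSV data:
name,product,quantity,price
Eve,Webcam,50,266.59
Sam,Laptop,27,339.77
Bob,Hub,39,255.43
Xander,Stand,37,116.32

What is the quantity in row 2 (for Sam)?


Row 2: Sam
Column 'quantity' = 27

ANSWER: 27


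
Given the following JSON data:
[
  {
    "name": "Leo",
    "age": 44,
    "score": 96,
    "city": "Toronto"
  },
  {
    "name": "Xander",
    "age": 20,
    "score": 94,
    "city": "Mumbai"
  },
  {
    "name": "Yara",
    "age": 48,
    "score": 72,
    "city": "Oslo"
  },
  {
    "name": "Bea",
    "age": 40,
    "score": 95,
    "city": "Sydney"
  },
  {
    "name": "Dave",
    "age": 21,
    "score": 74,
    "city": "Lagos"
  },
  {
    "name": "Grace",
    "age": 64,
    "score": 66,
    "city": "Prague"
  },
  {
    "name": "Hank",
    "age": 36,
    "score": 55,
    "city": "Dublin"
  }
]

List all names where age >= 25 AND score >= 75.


Checking both conditions:
  Leo (age=44, score=96) -> YES
  Xander (age=20, score=94) -> no
  Yara (age=48, score=72) -> no
  Bea (age=40, score=95) -> YES
  Dave (age=21, score=74) -> no
  Grace (age=64, score=66) -> no
  Hank (age=36, score=55) -> no


ANSWER: Leo, Bea


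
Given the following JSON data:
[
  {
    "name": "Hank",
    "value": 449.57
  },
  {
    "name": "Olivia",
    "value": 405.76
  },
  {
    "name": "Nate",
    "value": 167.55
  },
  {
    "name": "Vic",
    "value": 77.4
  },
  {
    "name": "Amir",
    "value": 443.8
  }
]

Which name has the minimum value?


Comparing values:
  Hank: 449.57
  Olivia: 405.76
  Nate: 167.55
  Vic: 77.4
  Amir: 443.8
Minimum: Vic (77.4)

ANSWER: Vic


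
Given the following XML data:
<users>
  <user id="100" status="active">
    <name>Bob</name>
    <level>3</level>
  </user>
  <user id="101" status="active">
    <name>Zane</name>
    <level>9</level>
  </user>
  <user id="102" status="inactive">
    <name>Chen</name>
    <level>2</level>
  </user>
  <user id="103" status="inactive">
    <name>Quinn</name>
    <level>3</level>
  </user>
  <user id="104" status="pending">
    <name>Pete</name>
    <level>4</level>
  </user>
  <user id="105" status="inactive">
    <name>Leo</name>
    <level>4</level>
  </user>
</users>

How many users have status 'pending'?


Counting users with status='pending':
  Pete (id=104) -> MATCH
Count: 1

ANSWER: 1


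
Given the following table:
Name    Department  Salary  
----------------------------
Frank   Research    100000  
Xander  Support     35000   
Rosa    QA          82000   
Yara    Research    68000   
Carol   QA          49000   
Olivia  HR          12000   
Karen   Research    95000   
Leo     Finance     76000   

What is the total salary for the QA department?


QA department members:
  Rosa: 82000
  Carol: 49000
Total = 82000 + 49000 = 131000

ANSWER: 131000


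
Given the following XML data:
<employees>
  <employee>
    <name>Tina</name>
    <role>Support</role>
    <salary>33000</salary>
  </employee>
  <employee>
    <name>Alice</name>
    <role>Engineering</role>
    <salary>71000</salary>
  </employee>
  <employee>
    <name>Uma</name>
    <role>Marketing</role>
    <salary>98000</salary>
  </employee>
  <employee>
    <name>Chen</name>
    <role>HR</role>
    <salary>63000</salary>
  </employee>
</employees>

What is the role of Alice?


Searching for <employee> with <name>Alice</name>
Found at position 2
<role>Engineering</role>

ANSWER: Engineering


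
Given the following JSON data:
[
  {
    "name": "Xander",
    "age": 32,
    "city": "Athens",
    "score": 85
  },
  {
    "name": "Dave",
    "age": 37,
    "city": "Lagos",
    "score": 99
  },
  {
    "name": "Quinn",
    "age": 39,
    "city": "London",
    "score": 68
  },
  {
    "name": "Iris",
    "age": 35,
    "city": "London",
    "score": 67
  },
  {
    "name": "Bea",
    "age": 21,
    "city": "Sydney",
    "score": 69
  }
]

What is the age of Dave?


Looking up record where name = Dave
Record index: 1
Field 'age' = 37

ANSWER: 37


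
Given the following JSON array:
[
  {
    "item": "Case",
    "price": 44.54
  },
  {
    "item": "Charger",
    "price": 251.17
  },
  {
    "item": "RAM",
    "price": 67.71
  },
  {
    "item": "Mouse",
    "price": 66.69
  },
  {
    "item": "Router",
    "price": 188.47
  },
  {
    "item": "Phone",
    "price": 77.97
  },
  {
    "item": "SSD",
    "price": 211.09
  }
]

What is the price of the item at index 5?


Array index 5 -> Phone
price = 77.97

ANSWER: 77.97


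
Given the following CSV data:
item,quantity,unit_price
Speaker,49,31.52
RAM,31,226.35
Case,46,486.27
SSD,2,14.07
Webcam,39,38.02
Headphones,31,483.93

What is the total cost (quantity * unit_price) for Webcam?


Row: Webcam
quantity = 39
unit_price = 38.02
total = 39 * 38.02 = 1482.78

ANSWER: 1482.78


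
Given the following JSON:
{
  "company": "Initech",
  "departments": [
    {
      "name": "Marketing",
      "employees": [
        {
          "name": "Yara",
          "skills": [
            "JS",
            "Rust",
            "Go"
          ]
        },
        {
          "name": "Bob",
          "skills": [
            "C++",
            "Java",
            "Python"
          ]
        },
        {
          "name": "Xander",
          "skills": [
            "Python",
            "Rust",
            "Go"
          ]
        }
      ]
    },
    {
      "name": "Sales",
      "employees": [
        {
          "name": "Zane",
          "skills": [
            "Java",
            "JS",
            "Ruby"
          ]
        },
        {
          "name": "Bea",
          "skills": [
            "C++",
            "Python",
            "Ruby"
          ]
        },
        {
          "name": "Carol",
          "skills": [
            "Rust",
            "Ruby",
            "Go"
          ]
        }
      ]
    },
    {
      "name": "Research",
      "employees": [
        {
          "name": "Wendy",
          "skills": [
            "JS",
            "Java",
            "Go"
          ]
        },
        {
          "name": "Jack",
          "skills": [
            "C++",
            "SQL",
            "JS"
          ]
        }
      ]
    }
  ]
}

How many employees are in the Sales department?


Path: departments[1].employees
Count: 3

ANSWER: 3


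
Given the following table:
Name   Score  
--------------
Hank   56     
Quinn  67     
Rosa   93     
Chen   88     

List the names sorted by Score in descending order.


Sorting by Score (descending):
  Rosa: 93
  Chen: 88
  Quinn: 67
  Hank: 56


ANSWER: Rosa, Chen, Quinn, Hank


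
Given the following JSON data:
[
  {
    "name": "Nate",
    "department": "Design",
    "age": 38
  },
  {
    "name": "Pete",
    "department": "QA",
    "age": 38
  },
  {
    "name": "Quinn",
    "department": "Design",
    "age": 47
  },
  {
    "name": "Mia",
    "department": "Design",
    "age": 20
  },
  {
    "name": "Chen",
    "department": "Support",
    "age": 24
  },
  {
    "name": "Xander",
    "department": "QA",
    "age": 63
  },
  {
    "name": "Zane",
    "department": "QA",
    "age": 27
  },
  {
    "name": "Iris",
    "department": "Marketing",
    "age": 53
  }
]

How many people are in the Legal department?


Scanning records for department = Legal
  No matches found
Count: 0

ANSWER: 0


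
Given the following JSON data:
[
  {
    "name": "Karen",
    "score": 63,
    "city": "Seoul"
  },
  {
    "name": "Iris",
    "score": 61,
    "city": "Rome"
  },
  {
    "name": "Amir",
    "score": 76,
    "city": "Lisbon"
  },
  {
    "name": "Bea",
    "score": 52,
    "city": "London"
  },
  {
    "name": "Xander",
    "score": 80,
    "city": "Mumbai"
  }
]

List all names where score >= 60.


Filtering records where score >= 60:
  Karen (score=63) -> YES
  Iris (score=61) -> YES
  Amir (score=76) -> YES
  Bea (score=52) -> no
  Xander (score=80) -> YES


ANSWER: Karen, Iris, Amir, Xander


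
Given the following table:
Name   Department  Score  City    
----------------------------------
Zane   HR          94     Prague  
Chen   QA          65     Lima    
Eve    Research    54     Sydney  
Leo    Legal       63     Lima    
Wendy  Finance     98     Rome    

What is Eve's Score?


Row 3: Eve
Score = 54

ANSWER: 54


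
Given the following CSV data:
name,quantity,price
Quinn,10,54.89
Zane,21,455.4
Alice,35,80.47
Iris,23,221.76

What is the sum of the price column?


Values in 'price' column:
  Row 1: 54.89
  Row 2: 455.4
  Row 3: 80.47
  Row 4: 221.76
Sum = 54.89 + 455.4 + 80.47 + 221.76 = 812.52

ANSWER: 812.52


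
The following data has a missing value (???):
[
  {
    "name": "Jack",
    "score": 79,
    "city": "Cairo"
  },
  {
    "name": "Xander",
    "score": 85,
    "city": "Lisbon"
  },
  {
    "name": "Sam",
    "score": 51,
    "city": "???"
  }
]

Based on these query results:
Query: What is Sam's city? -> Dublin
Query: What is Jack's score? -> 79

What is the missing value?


The missing value is Sam's city
From query: Sam's city = Dublin

ANSWER: Dublin


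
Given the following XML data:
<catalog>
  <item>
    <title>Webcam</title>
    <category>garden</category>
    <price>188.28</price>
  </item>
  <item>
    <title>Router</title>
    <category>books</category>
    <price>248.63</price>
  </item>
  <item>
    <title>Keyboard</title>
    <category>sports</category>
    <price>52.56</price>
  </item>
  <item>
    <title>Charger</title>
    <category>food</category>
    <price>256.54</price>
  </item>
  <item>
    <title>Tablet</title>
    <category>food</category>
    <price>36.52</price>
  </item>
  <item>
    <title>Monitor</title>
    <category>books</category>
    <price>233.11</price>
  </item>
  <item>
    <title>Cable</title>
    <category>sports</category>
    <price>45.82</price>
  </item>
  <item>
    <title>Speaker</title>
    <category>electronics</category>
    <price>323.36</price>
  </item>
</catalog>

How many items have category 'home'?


Scanning <item> elements for <category>home</category>:
Count: 0

ANSWER: 0


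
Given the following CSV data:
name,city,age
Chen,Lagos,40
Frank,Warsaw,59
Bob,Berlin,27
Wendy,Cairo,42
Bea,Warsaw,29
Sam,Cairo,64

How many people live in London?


Scanning city column for 'London':
Total matches: 0

ANSWER: 0


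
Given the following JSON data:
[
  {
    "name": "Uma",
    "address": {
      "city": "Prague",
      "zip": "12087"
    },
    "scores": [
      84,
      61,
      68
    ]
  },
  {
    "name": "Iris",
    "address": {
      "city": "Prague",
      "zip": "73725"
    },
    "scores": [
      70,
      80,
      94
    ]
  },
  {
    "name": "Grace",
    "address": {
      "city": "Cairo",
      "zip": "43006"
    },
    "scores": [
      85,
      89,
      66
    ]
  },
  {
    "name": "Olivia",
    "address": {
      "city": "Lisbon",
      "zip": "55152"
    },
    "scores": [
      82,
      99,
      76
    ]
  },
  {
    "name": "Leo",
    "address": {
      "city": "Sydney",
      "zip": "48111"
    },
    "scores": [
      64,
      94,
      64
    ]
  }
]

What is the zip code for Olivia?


Path: records[3].address.zip
Value: 55152

ANSWER: 55152


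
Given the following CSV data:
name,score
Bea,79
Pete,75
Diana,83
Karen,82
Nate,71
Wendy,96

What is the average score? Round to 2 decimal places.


Scores: 79, 75, 83, 82, 71, 96
Sum = 486
Count = 6
Average = 486 / 6 = 81.00

ANSWER: 81.00


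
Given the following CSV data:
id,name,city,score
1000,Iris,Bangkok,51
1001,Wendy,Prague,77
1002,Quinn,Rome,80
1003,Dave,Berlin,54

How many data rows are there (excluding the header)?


Counting rows (excluding header):
Header: id,name,city,score
Data rows: 4

ANSWER: 4


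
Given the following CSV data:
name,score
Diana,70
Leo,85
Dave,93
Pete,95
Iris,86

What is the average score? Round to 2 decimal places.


Scores: 70, 85, 93, 95, 86
Sum = 429
Count = 5
Average = 429 / 5 = 85.80

ANSWER: 85.80


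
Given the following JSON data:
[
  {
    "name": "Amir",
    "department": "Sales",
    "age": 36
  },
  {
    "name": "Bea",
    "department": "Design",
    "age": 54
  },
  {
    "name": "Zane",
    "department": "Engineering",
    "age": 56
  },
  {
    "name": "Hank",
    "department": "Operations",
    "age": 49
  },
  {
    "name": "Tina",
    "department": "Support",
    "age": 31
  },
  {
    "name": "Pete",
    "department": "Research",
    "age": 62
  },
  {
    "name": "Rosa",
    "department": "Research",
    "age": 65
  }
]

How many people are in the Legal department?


Scanning records for department = Legal
  No matches found
Count: 0

ANSWER: 0


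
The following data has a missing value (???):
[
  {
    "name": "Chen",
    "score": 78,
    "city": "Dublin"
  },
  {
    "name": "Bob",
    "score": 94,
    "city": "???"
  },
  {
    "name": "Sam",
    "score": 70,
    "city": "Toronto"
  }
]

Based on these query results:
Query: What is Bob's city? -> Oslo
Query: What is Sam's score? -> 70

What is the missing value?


The missing value is Bob's city
From query: Bob's city = Oslo

ANSWER: Oslo


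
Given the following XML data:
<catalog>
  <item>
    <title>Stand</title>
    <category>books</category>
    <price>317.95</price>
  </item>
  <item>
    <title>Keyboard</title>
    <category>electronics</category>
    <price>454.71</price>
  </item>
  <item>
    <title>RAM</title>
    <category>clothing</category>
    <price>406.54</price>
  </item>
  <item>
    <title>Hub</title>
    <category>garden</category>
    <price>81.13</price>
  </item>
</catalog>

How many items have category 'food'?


Scanning <item> elements for <category>food</category>:
Count: 0

ANSWER: 0


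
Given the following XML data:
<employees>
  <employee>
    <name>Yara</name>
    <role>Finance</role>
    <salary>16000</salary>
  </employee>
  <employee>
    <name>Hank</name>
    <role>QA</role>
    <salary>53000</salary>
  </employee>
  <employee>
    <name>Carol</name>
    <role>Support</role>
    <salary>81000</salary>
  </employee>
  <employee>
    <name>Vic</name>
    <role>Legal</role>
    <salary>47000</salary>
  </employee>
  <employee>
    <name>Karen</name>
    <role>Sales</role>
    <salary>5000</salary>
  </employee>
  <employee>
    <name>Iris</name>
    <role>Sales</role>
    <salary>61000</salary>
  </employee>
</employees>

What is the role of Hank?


Searching for <employee> with <name>Hank</name>
Found at position 2
<role>QA</role>

ANSWER: QA


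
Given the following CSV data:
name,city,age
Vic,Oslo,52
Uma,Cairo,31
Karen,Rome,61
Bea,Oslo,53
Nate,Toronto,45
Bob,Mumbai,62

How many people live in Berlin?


Scanning city column for 'Berlin':
Total matches: 0

ANSWER: 0


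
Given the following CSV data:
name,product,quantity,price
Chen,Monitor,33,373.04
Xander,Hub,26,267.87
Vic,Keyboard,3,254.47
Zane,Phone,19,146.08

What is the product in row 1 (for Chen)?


Row 1: Chen
Column 'product' = Monitor

ANSWER: Monitor


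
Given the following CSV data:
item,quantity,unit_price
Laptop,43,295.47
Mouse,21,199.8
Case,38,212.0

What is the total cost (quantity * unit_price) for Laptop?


Row: Laptop
quantity = 43
unit_price = 295.47
total = 43 * 295.47 = 12705.21

ANSWER: 12705.21


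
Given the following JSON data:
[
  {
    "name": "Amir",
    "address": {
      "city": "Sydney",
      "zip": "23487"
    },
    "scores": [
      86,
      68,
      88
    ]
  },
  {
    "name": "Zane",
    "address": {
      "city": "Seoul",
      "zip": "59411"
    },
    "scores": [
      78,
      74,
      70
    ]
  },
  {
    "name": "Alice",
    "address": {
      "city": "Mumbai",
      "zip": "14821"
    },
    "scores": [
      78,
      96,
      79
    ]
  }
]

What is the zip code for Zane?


Path: records[1].address.zip
Value: 59411

ANSWER: 59411


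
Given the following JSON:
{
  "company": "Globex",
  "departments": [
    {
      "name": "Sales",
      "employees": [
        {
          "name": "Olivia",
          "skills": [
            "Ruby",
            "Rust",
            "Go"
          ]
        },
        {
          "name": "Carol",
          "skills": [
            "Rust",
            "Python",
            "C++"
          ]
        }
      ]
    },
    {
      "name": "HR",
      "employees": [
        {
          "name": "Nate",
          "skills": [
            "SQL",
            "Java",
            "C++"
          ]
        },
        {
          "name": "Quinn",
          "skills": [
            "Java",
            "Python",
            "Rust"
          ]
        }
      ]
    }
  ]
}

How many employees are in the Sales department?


Path: departments[0].employees
Count: 2

ANSWER: 2


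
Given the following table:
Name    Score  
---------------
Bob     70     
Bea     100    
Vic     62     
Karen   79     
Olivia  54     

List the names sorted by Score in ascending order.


Sorting by Score (ascending):
  Olivia: 54
  Vic: 62
  Bob: 70
  Karen: 79
  Bea: 100


ANSWER: Olivia, Vic, Bob, Karen, Bea


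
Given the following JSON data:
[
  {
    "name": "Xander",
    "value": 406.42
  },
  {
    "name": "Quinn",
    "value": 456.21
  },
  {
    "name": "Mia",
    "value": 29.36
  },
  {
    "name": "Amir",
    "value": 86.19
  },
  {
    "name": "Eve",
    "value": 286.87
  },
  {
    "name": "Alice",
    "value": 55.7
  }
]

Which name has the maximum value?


Comparing values:
  Xander: 406.42
  Quinn: 456.21
  Mia: 29.36
  Amir: 86.19
  Eve: 286.87
  Alice: 55.7
Maximum: Quinn (456.21)

ANSWER: Quinn


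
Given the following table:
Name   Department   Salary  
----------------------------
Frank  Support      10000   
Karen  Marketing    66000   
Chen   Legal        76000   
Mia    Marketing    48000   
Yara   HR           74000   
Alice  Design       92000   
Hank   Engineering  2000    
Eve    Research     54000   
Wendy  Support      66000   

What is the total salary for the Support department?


Support department members:
  Frank: 10000
  Wendy: 66000
Total = 10000 + 66000 = 76000

ANSWER: 76000


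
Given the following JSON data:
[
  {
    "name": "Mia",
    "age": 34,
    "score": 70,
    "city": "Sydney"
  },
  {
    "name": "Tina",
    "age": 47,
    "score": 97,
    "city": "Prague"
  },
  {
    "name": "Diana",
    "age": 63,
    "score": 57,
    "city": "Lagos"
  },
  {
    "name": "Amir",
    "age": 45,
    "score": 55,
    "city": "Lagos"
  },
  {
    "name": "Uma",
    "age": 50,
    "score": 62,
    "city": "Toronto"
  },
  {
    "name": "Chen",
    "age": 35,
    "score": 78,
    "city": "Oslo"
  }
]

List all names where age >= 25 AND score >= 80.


Checking both conditions:
  Mia (age=34, score=70) -> no
  Tina (age=47, score=97) -> YES
  Diana (age=63, score=57) -> no
  Amir (age=45, score=55) -> no
  Uma (age=50, score=62) -> no
  Chen (age=35, score=78) -> no


ANSWER: Tina


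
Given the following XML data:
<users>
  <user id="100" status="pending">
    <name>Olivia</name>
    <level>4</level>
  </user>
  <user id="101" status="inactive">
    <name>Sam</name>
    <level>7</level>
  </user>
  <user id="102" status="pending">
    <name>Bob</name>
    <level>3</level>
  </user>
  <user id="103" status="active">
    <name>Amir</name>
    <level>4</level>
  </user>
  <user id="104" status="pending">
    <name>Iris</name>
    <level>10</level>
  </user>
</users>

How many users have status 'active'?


Counting users with status='active':
  Amir (id=103) -> MATCH
Count: 1

ANSWER: 1


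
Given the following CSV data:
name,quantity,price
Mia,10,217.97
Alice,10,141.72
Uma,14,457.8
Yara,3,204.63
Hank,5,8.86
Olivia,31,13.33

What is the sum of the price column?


Values in 'price' column:
  Row 1: 217.97
  Row 2: 141.72
  Row 3: 457.8
  Row 4: 204.63
  Row 5: 8.86
  Row 6: 13.33
Sum = 217.97 + 141.72 + 457.8 + 204.63 + 8.86 + 13.33 = 1044.31

ANSWER: 1044.31


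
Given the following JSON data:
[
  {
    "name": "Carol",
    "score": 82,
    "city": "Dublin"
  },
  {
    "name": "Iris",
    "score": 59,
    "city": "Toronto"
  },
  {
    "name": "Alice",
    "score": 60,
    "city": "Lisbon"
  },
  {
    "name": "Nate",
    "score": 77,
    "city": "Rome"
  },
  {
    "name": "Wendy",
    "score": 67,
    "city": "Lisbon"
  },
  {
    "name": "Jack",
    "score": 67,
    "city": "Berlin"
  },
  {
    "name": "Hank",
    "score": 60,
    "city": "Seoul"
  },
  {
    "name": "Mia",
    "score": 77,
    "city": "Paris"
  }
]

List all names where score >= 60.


Filtering records where score >= 60:
  Carol (score=82) -> YES
  Iris (score=59) -> no
  Alice (score=60) -> YES
  Nate (score=77) -> YES
  Wendy (score=67) -> YES
  Jack (score=67) -> YES
  Hank (score=60) -> YES
  Mia (score=77) -> YES


ANSWER: Carol, Alice, Nate, Wendy, Jack, Hank, Mia


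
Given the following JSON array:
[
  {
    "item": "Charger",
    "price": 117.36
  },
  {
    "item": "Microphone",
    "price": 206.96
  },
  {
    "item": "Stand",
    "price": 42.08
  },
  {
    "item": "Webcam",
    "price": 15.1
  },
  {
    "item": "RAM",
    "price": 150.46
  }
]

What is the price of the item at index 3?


Array index 3 -> Webcam
price = 15.1

ANSWER: 15.1


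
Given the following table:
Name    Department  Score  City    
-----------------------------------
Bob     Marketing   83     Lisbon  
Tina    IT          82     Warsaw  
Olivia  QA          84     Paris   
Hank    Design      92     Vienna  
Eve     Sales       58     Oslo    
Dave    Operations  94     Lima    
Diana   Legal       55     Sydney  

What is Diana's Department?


Row 7: Diana
Department = Legal

ANSWER: Legal


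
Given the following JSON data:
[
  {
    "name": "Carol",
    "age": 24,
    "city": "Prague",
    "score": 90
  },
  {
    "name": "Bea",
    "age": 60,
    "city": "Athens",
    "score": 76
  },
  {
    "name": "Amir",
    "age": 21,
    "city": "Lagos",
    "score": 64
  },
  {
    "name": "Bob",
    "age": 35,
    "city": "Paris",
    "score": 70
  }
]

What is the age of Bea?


Looking up record where name = Bea
Record index: 1
Field 'age' = 60

ANSWER: 60


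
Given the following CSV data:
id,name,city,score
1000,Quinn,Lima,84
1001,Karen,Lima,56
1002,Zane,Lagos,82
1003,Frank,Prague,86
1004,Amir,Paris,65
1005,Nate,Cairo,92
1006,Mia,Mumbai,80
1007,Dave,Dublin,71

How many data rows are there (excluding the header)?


Counting rows (excluding header):
Header: id,name,city,score
Data rows: 8

ANSWER: 8


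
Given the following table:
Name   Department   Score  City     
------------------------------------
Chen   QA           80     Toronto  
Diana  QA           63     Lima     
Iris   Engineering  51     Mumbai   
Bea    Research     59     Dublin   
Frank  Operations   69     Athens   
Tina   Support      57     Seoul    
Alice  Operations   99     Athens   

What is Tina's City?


Row 6: Tina
City = Seoul

ANSWER: Seoul


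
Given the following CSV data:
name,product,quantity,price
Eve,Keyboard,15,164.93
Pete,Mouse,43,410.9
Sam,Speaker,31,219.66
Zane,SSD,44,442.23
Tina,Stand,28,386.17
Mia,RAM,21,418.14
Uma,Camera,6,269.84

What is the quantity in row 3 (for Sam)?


Row 3: Sam
Column 'quantity' = 31

ANSWER: 31


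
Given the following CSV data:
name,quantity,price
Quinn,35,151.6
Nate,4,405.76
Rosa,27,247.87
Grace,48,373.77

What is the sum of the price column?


Values in 'price' column:
  Row 1: 151.6
  Row 2: 405.76
  Row 3: 247.87
  Row 4: 373.77
Sum = 151.6 + 405.76 + 247.87 + 373.77 = 1179.0

ANSWER: 1179.0


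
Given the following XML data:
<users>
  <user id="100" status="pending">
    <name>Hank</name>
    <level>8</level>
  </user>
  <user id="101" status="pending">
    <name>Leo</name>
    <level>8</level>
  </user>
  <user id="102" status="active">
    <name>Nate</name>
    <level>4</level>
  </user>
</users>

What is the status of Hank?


Finding user with name = Hank
user id="100" status="pending"

ANSWER: pending


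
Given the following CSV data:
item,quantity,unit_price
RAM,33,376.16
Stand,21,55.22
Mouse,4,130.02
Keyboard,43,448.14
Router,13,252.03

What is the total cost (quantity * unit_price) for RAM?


Row: RAM
quantity = 33
unit_price = 376.16
total = 33 * 376.16 = 12413.28

ANSWER: 12413.28


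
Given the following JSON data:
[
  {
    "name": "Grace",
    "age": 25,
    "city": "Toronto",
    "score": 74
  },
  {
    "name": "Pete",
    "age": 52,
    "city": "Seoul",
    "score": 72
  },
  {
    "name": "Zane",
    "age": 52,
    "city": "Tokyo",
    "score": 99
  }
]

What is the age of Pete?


Looking up record where name = Pete
Record index: 1
Field 'age' = 52

ANSWER: 52


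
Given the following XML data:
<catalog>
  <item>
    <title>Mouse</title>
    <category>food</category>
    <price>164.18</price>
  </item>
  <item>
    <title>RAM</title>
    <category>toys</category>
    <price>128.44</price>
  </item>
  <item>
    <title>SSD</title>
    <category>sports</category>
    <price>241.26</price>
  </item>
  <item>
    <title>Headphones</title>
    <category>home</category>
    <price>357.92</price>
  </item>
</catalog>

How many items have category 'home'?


Scanning <item> elements for <category>home</category>:
  Item 4: Headphones -> MATCH
Count: 1

ANSWER: 1


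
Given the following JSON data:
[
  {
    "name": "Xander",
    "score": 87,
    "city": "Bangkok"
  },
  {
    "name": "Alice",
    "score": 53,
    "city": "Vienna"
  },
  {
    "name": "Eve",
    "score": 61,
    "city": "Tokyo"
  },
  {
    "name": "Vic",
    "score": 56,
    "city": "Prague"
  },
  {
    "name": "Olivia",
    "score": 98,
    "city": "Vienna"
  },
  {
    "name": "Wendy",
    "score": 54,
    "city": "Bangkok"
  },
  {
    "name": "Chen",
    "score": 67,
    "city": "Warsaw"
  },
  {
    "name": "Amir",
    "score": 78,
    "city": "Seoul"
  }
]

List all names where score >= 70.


Filtering records where score >= 70:
  Xander (score=87) -> YES
  Alice (score=53) -> no
  Eve (score=61) -> no
  Vic (score=56) -> no
  Olivia (score=98) -> YES
  Wendy (score=54) -> no
  Chen (score=67) -> no
  Amir (score=78) -> YES


ANSWER: Xander, Olivia, Amir


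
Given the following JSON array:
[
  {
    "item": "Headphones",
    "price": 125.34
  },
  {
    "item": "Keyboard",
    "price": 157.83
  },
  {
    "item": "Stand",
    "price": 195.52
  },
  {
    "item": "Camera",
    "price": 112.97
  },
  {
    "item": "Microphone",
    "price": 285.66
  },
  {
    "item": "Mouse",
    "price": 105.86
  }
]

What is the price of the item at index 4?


Array index 4 -> Microphone
price = 285.66

ANSWER: 285.66


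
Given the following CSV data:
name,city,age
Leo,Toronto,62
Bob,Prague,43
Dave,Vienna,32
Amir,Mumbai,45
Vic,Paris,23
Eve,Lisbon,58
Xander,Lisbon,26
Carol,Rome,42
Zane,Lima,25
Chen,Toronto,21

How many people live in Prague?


Scanning city column for 'Prague':
  Row 2: Bob -> MATCH
Total matches: 1

ANSWER: 1


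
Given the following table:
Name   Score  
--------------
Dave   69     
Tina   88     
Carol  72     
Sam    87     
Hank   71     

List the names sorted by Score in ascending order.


Sorting by Score (ascending):
  Dave: 69
  Hank: 71
  Carol: 72
  Sam: 87
  Tina: 88


ANSWER: Dave, Hank, Carol, Sam, Tina


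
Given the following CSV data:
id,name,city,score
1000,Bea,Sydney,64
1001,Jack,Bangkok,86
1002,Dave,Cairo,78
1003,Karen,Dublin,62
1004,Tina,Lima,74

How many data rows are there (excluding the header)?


Counting rows (excluding header):
Header: id,name,city,score
Data rows: 5

ANSWER: 5


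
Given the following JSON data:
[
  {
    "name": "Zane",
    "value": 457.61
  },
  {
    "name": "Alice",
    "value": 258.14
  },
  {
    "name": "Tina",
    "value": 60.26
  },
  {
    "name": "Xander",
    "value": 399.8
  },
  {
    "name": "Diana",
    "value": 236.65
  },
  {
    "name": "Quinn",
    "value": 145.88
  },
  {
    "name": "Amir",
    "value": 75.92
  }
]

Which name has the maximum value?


Comparing values:
  Zane: 457.61
  Alice: 258.14
  Tina: 60.26
  Xander: 399.8
  Diana: 236.65
  Quinn: 145.88
  Amir: 75.92
Maximum: Zane (457.61)

ANSWER: Zane


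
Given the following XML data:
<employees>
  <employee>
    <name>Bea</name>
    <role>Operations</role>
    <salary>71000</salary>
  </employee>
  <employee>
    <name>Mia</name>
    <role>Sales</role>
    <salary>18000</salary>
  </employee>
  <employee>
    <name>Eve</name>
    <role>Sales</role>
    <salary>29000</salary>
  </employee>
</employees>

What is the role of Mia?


Searching for <employee> with <name>Mia</name>
Found at position 2
<role>Sales</role>

ANSWER: Sales


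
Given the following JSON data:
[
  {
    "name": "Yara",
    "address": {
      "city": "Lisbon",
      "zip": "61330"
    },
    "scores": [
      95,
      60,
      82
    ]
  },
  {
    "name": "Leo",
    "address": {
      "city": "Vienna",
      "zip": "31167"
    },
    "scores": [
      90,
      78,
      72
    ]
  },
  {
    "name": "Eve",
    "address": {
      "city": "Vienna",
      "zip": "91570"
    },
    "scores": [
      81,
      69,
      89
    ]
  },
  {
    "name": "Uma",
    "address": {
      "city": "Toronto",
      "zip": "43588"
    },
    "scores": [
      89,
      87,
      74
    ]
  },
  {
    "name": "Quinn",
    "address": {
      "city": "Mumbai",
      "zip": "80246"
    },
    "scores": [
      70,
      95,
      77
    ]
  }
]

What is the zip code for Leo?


Path: records[1].address.zip
Value: 31167

ANSWER: 31167
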